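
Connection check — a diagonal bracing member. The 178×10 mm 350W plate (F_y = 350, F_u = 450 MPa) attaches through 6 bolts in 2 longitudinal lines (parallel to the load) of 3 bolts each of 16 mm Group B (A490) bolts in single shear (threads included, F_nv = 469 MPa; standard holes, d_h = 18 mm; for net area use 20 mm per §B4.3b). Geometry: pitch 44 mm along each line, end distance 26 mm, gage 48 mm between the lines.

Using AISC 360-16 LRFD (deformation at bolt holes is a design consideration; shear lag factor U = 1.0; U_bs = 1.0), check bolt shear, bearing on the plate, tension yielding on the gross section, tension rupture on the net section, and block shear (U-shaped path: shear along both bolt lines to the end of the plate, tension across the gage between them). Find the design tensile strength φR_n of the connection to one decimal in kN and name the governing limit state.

Bolt shear: A_b = π(16)²/4 = 201.06 mm². φR_n = 0.75 × 469 × 201.06 × 6 × 1 = 424.3 kN.
Bearing (10 mm plate, F_u = 450 MPa): end bolts L_c = 26 − 18/2 = 17, R_n = min(1.2×17×10×450, 2.4×16×10×450) = 91.8 kN/bolt; interior L_c = 44 − 18 = 26, R_n = 140.4 kN/bolt. φR_n = 0.75 × (2×91.8 + 4×140.4) = 558.9 kN.
Tension yield (gross): A_g = 178×10 = 1780 mm². φR_n = 0.90 × 350 × 1780 = 560.7 kN.
Tension rupture (net): A_n = (178 − 2×20)×10 = 1380 mm² (U = 1.0, A_e = A_n). φR_n = 0.75 × 450 × 1380 = 465.8 kN.
Block shear: shear path 2×[26+2×44] = 2×114 mm, A_gv = 2280, A_nv = 2×(114 − 2.5×20)×10 = 1280 mm²; tension across gage: (48 − 1×20)×10 = 280 mm². R_n = min(0.6×450×1280, 0.6×350×2280) + 1.0×450×280 = min(345.6, 478.8) + 126 = 471.6 kN. φR_n = 0.75 × 471.6 = 353.7 kN.
Governing: min(424.3, 558.9, 560.7, 465.8, 353.7) = 353.7 kN → block shear.

353.7 kN (block shear governs)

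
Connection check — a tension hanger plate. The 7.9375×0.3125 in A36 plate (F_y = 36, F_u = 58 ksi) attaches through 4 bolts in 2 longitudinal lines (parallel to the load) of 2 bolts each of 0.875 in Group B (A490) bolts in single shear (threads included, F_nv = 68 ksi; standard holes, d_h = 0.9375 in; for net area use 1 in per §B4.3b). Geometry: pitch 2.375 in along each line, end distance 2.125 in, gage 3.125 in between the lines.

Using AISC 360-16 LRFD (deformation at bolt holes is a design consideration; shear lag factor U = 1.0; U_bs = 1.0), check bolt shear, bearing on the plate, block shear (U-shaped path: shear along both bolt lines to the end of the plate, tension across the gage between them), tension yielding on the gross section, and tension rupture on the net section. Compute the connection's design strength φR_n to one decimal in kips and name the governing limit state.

Bolt shear: A_b = π(0.875)²/4 = 0.60132 in². φR_n = 0.75 × 68 × 0.60132 × 4 × 1 = 122.7 kips.
Bearing (0.3125 in plate, F_u = 58 ksi): end bolts L_c = 2.125 − 0.9375/2 = 1.65625, R_n = min(1.2×1.65625×0.3125×58, 2.4×0.875×0.3125×58) = 36.023 kips/bolt; interior L_c = 2.375 − 0.9375 = 1.4375, R_n = 31.266 kips/bolt. φR_n = 0.75 × (2×36.023 + 2×31.266) = 100.9 kips.
Block shear: shear path 2×[2.125+1×2.375] = 2×4.5 in, A_gv = 2.8125, A_nv = 2×(4.5 − 1.5×1)×0.3125 = 1.875 in²; tension across gage: (3.125 − 1×1)×0.3125 = 0.66406 in². R_n = min(0.6×58×1.875, 0.6×36×2.8125) + 1.0×58×0.66406 = min(65.25, 60.75) + 38.515 = 99.265 kips. φR_n = 0.75 × 99.265 = 74.4 kips.
Tension yield (gross): A_g = 7.9375×0.3125 = 2.4805 in². φR_n = 0.90 × 36 × 2.4805 = 80.4 kips.
Tension rupture (net): A_n = (7.9375 − 2×1)×0.3125 = 1.8555 in² (U = 1.0, A_e = A_n). φR_n = 0.75 × 58 × 1.8555 = 80.7 kips.
Governing: min(122.7, 100.9, 74.4, 80.4, 80.7) = 74.4 kips → block shear.

74.4 kips (block shear governs)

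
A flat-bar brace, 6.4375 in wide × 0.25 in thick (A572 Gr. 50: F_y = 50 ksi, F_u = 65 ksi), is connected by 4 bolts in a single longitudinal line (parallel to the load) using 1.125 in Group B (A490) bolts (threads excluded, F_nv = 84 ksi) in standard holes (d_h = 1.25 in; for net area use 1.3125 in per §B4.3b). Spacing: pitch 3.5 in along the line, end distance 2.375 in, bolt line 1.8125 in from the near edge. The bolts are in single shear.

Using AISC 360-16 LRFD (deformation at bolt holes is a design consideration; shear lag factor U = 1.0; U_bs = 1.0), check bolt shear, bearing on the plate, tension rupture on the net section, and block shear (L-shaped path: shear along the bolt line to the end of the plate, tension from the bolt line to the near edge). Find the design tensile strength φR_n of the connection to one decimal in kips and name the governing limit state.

Bolt shear: A_b = π(1.125)²/4 = 0.99402 in². φR_n = 0.75 × 84 × 0.99402 × 4 × 1 = 250.5 kips.
Bearing (0.25 in plate, F_u = 65 ksi): end bolts L_c = 2.375 − 1.25/2 = 1.75, R_n = min(1.2×1.75×0.25×65, 2.4×1.125×0.25×65) = 34.125 kips/bolt; interior L_c = 3.5 − 1.25 = 2.25, R_n = 43.875 kips/bolt. φR_n = 0.75 × (1×34.125 + 3×43.875) = 124.3 kips.
Tension rupture (net): A_n = (6.4375 − 1×1.3125)×0.25 = 1.2813 in² (U = 1.0, A_e = A_n). φR_n = 0.75 × 65 × 1.2813 = 62.5 kips.
Block shear: shear path 1×[2.375+3×3.5] = 1×12.875 in, A_gv = 3.2188, A_nv = 1×(12.875 − 3.5×1.3125)×0.25 = 2.0703 in²; tension to near edge: (1.8125 − 0.5×1.3125)×0.25 = 0.28906 in². R_n = min(0.6×65×2.0703, 0.6×50×3.2188) + 1.0×65×0.28906 = min(80.742, 96.564) + 18.789 = 99.531 kips. φR_n = 0.75 × 99.531 = 74.6 kips.
Governing: min(250.5, 124.3, 62.5, 74.6) = 62.5 kips → net-section rupture.

62.5 kips (net-section rupture governs)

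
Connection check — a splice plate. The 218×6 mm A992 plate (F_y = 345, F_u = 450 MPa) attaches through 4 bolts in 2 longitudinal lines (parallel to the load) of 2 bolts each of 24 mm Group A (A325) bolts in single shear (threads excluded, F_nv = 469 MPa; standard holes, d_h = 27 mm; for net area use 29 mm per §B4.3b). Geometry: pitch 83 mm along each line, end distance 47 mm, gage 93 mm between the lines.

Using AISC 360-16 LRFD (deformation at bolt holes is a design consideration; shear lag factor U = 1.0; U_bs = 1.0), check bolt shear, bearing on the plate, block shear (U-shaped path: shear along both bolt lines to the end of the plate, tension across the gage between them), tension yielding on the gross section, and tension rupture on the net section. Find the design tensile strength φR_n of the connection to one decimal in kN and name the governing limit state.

Bolt shear: A_b = π(24)²/4 = 452.39 mm². φR_n = 0.75 × 469 × 452.39 × 4 × 1 = 636.5 kN.
Bearing (6 mm plate, F_u = 450 MPa): end bolts L_c = 47 − 27/2 = 33.5, R_n = min(1.2×33.5×6×450, 2.4×24×6×450) = 108.54 kN/bolt; interior L_c = 83 − 27 = 56, R_n = 155.52 kN/bolt. φR_n = 0.75 × (2×108.54 + 2×155.52) = 396.1 kN.
Block shear: shear path 2×[47+1×83] = 2×130 mm, A_gv = 1560, A_nv = 2×(130 − 1.5×29)×6 = 1038 mm²; tension across gage: (93 − 1×29)×6 = 384 mm². R_n = min(0.6×450×1038, 0.6×345×1560) + 1.0×450×384 = min(280.26, 322.92) + 172.8 = 453.06 kN. φR_n = 0.75 × 453.06 = 339.8 kN.
Tension yield (gross): A_g = 218×6 = 1308 mm². φR_n = 0.90 × 345 × 1308 = 406.1 kN.
Tension rupture (net): A_n = (218 − 2×29)×6 = 960 mm² (U = 1.0, A_e = A_n). φR_n = 0.75 × 450 × 960 = 324.0 kN.
Governing: min(636.5, 396.1, 339.8, 406.1, 324.0) = 324.0 kN → net-section rupture.

324.0 kN (net-section rupture governs)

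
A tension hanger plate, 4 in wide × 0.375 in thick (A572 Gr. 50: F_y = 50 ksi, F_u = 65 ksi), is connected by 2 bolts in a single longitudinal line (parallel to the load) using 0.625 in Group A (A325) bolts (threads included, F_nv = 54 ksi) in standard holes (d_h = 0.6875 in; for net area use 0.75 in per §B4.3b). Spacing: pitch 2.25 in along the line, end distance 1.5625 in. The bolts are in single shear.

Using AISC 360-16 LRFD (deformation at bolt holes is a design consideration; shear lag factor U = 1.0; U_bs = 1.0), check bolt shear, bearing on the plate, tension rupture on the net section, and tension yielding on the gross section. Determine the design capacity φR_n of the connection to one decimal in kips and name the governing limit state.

Bolt shear: A_b = π(0.625)²/4 = 0.3068 in². φR_n = 0.75 × 54 × 0.3068 × 2 × 1 = 24.9 kips.
Bearing (0.375 in plate, F_u = 65 ksi): end bolts L_c = 1.5625 − 0.6875/2 = 1.21875, R_n = min(1.2×1.21875×0.375×65, 2.4×0.625×0.375×65) = 35.648 kips/bolt; interior L_c = 2.25 − 0.6875 = 1.5625, R_n = 36.563 kips/bolt. φR_n = 0.75 × (1×35.648 + 1×36.563) = 54.2 kips.
Tension rupture (net): A_n = (4 − 1×0.75)×0.375 = 1.2188 in² (U = 1.0, A_e = A_n). φR_n = 0.75 × 65 × 1.2188 = 59.4 kips.
Tension yield (gross): A_g = 4×0.375 = 1.5 in². φR_n = 0.90 × 50 × 1.5 = 67.5 kips.
Governing: min(24.9, 54.2, 59.4, 67.5) = 24.9 kips → bolt shear.

24.9 kips (bolt shear governs)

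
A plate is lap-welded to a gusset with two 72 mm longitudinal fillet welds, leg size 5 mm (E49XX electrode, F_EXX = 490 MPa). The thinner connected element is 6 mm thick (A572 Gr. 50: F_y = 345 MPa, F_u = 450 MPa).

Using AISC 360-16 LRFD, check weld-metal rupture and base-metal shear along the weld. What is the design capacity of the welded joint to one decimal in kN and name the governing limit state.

Weld metal: throat = 0.707×5 = 3.535 mm, L = 2×72 = 144 mm. φR_n = 0.75 × 0.6 × 490 × 3.535 × 144 = 112.2 kN.
Base metal shear (6 mm plate): yield φR_n = 1.0×0.6×345×6×144 = 178.8 kN; rupture φR_n = 0.75×0.6×450×6×144 = 175.0 kN; take 175.0 kN (rupture).
Governing: min(112.2, 175.0) = 112.2 kN → weld metal.

112.2 kN (weld metal governs)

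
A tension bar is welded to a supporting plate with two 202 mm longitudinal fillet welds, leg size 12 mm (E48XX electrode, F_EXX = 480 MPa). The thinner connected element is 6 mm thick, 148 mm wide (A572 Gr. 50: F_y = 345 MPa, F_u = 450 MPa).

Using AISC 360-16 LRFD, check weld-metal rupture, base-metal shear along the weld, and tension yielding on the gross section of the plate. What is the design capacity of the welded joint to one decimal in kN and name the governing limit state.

275.7 kN (gross-section yield governs)

Weld metal: throat = 0.707×12 = 8.484 mm, L = 2×202 = 404 mm. φR_n = 0.75 × 0.6 × 480 × 8.484 × 404 = 740.3 kN.
Base metal shear (6 mm plate): yield φR_n = 1.0×0.6×345×6×404 = 501.8 kN; rupture φR_n = 0.75×0.6×450×6×404 = 490.9 kN; take 490.9 kN (rupture).
Tension yield (gross): A_g = 148×6 = 888 mm². φR_n = 0.90 × 345 × 888 = 275.7 kN.
Governing: min(740.3, 490.9, 275.7) = 275.7 kN → gross-section yield.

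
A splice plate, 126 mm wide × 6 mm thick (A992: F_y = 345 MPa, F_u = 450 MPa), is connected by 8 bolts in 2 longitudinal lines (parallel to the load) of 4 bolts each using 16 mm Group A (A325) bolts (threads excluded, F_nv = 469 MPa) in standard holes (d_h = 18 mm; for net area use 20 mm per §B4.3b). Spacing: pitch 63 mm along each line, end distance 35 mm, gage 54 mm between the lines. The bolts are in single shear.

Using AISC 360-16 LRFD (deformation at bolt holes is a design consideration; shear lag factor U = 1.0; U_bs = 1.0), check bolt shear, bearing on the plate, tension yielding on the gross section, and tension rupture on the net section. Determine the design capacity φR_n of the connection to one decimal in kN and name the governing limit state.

Bolt shear: A_b = π(16)²/4 = 201.06 mm². φR_n = 0.75 × 469 × 201.06 × 8 × 1 = 565.8 kN.
Bearing (6 mm plate, F_u = 450 MPa): end bolts L_c = 35 − 18/2 = 26, R_n = min(1.2×26×6×450, 2.4×16×6×450) = 84.24 kN/bolt; interior L_c = 63 − 18 = 45, R_n = 103.68 kN/bolt. φR_n = 0.75 × (2×84.24 + 6×103.68) = 592.9 kN.
Tension yield (gross): A_g = 126×6 = 756 mm². φR_n = 0.90 × 345 × 756 = 234.7 kN.
Tension rupture (net): A_n = (126 − 2×20)×6 = 516 mm² (U = 1.0, A_e = A_n). φR_n = 0.75 × 450 × 516 = 174.2 kN.
Governing: min(565.8, 592.9, 234.7, 174.2) = 174.2 kN → net-section rupture.

174.2 kN (net-section rupture governs)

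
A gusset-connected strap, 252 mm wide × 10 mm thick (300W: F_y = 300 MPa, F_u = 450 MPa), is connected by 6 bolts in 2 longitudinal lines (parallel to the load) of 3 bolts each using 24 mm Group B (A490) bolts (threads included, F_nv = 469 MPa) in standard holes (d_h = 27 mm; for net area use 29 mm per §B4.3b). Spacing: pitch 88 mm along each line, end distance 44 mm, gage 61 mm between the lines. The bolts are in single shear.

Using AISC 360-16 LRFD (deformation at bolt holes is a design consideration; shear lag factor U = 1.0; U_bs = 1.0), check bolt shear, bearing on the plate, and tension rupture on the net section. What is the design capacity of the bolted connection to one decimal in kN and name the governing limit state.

654.8 kN (net-section rupture governs)

Bolt shear: A_b = π(24)²/4 = 452.39 mm². φR_n = 0.75 × 469 × 452.39 × 6 × 1 = 954.8 kN.
Bearing (10 mm plate, F_u = 450 MPa): end bolts L_c = 44 − 27/2 = 30.5, R_n = min(1.2×30.5×10×450, 2.4×24×10×450) = 164.7 kN/bolt; interior L_c = 88 − 27 = 61, R_n = 259.2 kN/bolt. φR_n = 0.75 × (2×164.7 + 4×259.2) = 1024.7 kN.
Tension rupture (net): A_n = (252 − 2×29)×10 = 1940 mm² (U = 1.0, A_e = A_n). φR_n = 0.75 × 450 × 1940 = 654.8 kN.
Governing: min(954.8, 1024.7, 654.8) = 654.8 kN → net-section rupture.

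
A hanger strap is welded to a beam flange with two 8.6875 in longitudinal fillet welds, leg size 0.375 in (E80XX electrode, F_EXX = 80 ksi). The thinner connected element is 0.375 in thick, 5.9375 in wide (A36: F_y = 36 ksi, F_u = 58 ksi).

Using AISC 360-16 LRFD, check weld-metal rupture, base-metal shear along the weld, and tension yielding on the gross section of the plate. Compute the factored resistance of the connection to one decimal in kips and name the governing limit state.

72.1 kips (gross-section yield governs)

Weld metal: throat = 0.707×0.375 = 0.26513 in, L = 2×8.6875 = 17.375 in. φR_n = 0.75 × 0.6 × 80 × 0.26513 × 17.375 = 165.8 kips.
Base metal shear (0.375 in plate): yield φR_n = 1.0×0.6×36×0.375×17.375 = 140.7 kips; rupture φR_n = 0.75×0.6×58×0.375×17.375 = 170.1 kips; take 140.7 kips (yield).
Tension yield (gross): A_g = 5.9375×0.375 = 2.2266 in². φR_n = 0.90 × 36 × 2.2266 = 72.1 kips.
Governing: min(165.8, 140.7, 72.1) = 72.1 kips → gross-section yield.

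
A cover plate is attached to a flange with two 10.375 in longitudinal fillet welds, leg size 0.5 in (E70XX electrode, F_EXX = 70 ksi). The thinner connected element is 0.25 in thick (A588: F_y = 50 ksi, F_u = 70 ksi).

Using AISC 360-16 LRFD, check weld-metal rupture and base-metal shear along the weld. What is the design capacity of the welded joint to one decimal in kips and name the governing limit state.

155.6 kips (base-metal shear governs)

Weld metal: throat = 0.707×0.5 = 0.3535 in, L = 2×10.375 = 20.75 in. φR_n = 0.75 × 0.6 × 70 × 0.3535 × 20.75 = 231.1 kips.
Base metal shear (0.25 in plate): yield φR_n = 1.0×0.6×50×0.25×20.75 = 155.6 kips; rupture φR_n = 0.75×0.6×70×0.25×20.75 = 163.4 kips; take 155.6 kips (yield).
Governing: min(231.1, 155.6) = 155.6 kips → base-metal shear.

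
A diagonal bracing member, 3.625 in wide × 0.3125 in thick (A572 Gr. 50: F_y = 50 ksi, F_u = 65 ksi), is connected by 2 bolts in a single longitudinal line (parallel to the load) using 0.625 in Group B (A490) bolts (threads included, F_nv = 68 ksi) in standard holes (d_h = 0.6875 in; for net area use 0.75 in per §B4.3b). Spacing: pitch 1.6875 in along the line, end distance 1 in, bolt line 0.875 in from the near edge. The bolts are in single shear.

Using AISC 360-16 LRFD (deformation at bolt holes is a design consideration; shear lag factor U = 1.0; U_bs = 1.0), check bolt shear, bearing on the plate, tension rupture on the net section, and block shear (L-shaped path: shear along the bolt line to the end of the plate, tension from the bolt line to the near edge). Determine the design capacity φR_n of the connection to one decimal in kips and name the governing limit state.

Bolt shear: A_b = π(0.625)²/4 = 0.3068 in². φR_n = 0.75 × 68 × 0.3068 × 2 × 1 = 31.3 kips.
Bearing (0.3125 in plate, F_u = 65 ksi): end bolts L_c = 1 − 0.6875/2 = 0.65625, R_n = min(1.2×0.65625×0.3125×65, 2.4×0.625×0.3125×65) = 15.996 kips/bolt; interior L_c = 1.6875 − 0.6875 = 1, R_n = 24.375 kips/bolt. φR_n = 0.75 × (1×15.996 + 1×24.375) = 30.3 kips.
Tension rupture (net): A_n = (3.625 − 1×0.75)×0.3125 = 0.89844 in² (U = 1.0, A_e = A_n). φR_n = 0.75 × 65 × 0.89844 = 43.8 kips.
Block shear: shear path 1×[1+1×1.6875] = 1×2.6875 in, A_gv = 0.83984, A_nv = 1×(2.6875 − 1.5×0.75)×0.3125 = 0.48828 in²; tension to near edge: (0.875 − 0.5×0.75)×0.3125 = 0.15625 in². R_n = min(0.6×65×0.48828, 0.6×50×0.83984) + 1.0×65×0.15625 = min(19.043, 25.195) + 10.156 = 29.199 kips. φR_n = 0.75 × 29.199 = 21.9 kips.
Governing: min(31.3, 30.3, 43.8, 21.9) = 21.9 kips → block shear.

21.9 kips (block shear governs)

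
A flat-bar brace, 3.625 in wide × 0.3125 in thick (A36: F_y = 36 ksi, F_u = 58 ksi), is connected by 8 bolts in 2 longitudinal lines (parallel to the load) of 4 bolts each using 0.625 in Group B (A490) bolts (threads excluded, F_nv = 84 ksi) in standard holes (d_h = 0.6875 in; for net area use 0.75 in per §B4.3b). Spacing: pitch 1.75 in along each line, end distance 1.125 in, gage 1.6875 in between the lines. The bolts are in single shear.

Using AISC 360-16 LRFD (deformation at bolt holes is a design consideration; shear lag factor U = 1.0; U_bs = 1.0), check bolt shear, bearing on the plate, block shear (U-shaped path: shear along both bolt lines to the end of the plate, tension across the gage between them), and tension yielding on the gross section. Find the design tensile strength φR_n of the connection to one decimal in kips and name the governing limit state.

36.7 kips (gross-section yield governs)

Bolt shear: A_b = π(0.625)²/4 = 0.3068 in². φR_n = 0.75 × 84 × 0.3068 × 8 × 1 = 154.6 kips.
Bearing (0.3125 in plate, F_u = 58 ksi): end bolts L_c = 1.125 − 0.6875/2 = 0.78125, R_n = min(1.2×0.78125×0.3125×58, 2.4×0.625×0.3125×58) = 16.992 kips/bolt; interior L_c = 1.75 − 0.6875 = 1.0625, R_n = 23.109 kips/bolt. φR_n = 0.75 × (2×16.992 + 6×23.109) = 129.5 kips.
Block shear: shear path 2×[1.125+3×1.75] = 2×6.375 in, A_gv = 3.9844, A_nv = 2×(6.375 − 3.5×0.75)×0.3125 = 2.3438 in²; tension across gage: (1.6875 − 1×0.75)×0.3125 = 0.29297 in². R_n = min(0.6×58×2.3438, 0.6×36×3.9844) + 1.0×58×0.29297 = min(81.564, 86.063) + 16.992 = 98.556 kips. φR_n = 0.75 × 98.556 = 73.9 kips.
Tension yield (gross): A_g = 3.625×0.3125 = 1.1328 in². φR_n = 0.90 × 36 × 1.1328 = 36.7 kips.
Governing: min(154.6, 129.5, 73.9, 36.7) = 36.7 kips → gross-section yield.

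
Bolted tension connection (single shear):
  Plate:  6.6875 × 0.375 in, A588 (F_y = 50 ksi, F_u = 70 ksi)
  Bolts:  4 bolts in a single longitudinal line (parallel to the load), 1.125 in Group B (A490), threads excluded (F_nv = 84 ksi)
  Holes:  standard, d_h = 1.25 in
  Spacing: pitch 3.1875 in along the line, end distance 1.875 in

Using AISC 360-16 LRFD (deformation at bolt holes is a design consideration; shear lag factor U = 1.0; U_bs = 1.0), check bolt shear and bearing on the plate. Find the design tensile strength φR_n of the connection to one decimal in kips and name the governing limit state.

Bolt shear: A_b = π(1.125)²/4 = 0.99402 in². φR_n = 0.75 × 84 × 0.99402 × 4 × 1 = 250.5 kips.
Bearing (0.375 in plate, F_u = 70 ksi): end bolts L_c = 1.875 − 1.25/2 = 1.25, R_n = min(1.2×1.25×0.375×70, 2.4×1.125×0.375×70) = 39.375 kips/bolt; interior L_c = 3.1875 − 1.25 = 1.9375, R_n = 61.031 kips/bolt. φR_n = 0.75 × (1×39.375 + 3×61.031) = 166.9 kips.
Governing: min(250.5, 166.9) = 166.9 kips → bearing.

166.9 kips (bearing governs)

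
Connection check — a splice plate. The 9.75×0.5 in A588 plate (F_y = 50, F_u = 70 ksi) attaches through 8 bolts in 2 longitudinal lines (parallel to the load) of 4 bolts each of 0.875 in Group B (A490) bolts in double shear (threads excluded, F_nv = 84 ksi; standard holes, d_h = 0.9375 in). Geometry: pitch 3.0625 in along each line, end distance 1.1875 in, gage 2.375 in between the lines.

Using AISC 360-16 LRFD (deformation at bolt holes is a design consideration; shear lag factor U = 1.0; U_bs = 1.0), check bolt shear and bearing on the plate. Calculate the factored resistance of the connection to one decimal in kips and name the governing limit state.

Bolt shear: A_b = π(0.875)²/4 = 0.60132 in². φR_n = 0.75 × 84 × 0.60132 × 8 × 2 = 606.1 kips.
Bearing (0.5 in plate, F_u = 70 ksi): end bolts L_c = 1.1875 − 0.9375/2 = 0.71875, R_n = min(1.2×0.71875×0.5×70, 2.4×0.875×0.5×70) = 30.188 kips/bolt; interior L_c = 3.0625 − 0.9375 = 2.125, R_n = 73.5 kips/bolt. φR_n = 0.75 × (2×30.188 + 6×73.5) = 376.0 kips.
Governing: min(606.1, 376.0) = 376.0 kips → bearing.

376.0 kips (bearing governs)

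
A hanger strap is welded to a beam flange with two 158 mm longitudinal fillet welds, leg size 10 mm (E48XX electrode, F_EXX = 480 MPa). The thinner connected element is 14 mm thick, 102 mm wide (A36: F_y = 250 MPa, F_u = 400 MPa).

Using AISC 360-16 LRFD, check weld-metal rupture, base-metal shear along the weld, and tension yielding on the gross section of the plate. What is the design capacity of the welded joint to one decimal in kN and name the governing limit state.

Weld metal: throat = 0.707×10 = 7.07 mm, L = 2×158 = 316 mm. φR_n = 0.75 × 0.6 × 480 × 7.07 × 316 = 482.6 kN.
Base metal shear (14 mm plate): yield φR_n = 1.0×0.6×250×14×316 = 663.6 kN; rupture φR_n = 0.75×0.6×400×14×316 = 796.3 kN; take 663.6 kN (yield).
Tension yield (gross): A_g = 102×14 = 1428 mm². φR_n = 0.90 × 250 × 1428 = 321.3 kN.
Governing: min(482.6, 663.6, 321.3) = 321.3 kN → gross-section yield.

321.3 kN (gross-section yield governs)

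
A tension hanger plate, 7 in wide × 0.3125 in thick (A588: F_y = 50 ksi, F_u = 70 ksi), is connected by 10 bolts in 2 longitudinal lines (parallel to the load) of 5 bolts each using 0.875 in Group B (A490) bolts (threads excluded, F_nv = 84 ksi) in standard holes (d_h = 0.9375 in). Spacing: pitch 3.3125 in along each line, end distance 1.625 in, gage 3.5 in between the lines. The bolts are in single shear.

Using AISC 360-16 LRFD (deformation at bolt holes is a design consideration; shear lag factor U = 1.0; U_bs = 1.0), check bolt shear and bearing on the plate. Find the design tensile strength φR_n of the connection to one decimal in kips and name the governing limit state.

321.2 kips (bearing governs)

Bolt shear: A_b = π(0.875)²/4 = 0.60132 in². φR_n = 0.75 × 84 × 0.60132 × 10 × 1 = 378.8 kips.
Bearing (0.3125 in plate, F_u = 70 ksi): end bolts L_c = 1.625 − 0.9375/2 = 1.15625, R_n = min(1.2×1.15625×0.3125×70, 2.4×0.875×0.3125×70) = 30.352 kips/bolt; interior L_c = 3.3125 − 0.9375 = 2.375, R_n = 45.938 kips/bolt. φR_n = 0.75 × (2×30.352 + 8×45.938) = 321.2 kips.
Governing: min(378.8, 321.2) = 321.2 kips → bearing.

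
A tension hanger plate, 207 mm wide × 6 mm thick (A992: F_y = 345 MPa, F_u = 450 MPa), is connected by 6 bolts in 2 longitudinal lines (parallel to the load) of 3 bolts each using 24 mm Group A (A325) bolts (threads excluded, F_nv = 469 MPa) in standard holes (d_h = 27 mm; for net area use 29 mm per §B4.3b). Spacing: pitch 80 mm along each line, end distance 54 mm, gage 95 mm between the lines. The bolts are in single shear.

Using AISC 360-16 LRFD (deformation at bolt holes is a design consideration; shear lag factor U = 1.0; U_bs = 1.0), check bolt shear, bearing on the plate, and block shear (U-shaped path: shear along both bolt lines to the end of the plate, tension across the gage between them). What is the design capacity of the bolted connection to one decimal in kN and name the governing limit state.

Bolt shear: A_b = π(24)²/4 = 452.39 mm². φR_n = 0.75 × 469 × 452.39 × 6 × 1 = 954.8 kN.
Bearing (6 mm plate, F_u = 450 MPa): end bolts L_c = 54 − 27/2 = 40.5, R_n = min(1.2×40.5×6×450, 2.4×24×6×450) = 131.22 kN/bolt; interior L_c = 80 − 27 = 53, R_n = 155.52 kN/bolt. φR_n = 0.75 × (2×131.22 + 4×155.52) = 663.4 kN.
Block shear: shear path 2×[54+2×80] = 2×214 mm, A_gv = 2568, A_nv = 2×(214 − 2.5×29)×6 = 1698 mm²; tension across gage: (95 − 1×29)×6 = 396 mm². R_n = min(0.6×450×1698, 0.6×345×2568) + 1.0×450×396 = min(458.46, 531.58) + 178.2 = 636.66 kN. φR_n = 0.75 × 636.66 = 477.5 kN.
Governing: min(954.8, 663.4, 477.5) = 477.5 kN → block shear.

477.5 kN (block shear governs)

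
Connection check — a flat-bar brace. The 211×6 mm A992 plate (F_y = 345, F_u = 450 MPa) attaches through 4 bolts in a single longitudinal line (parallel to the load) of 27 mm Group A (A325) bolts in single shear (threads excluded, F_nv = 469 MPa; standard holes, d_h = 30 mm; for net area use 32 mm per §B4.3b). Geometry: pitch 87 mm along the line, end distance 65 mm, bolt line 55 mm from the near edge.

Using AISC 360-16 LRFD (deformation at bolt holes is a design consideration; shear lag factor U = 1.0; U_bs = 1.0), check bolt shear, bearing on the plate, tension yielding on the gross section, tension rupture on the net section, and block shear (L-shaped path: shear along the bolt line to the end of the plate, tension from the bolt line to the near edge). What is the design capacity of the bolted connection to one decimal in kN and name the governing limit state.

Bolt shear: A_b = π(27)²/4 = 572.56 mm². φR_n = 0.75 × 469 × 572.56 × 4 × 1 = 805.6 kN.
Bearing (6 mm plate, F_u = 450 MPa): end bolts L_c = 65 − 30/2 = 50, R_n = min(1.2×50×6×450, 2.4×27×6×450) = 162 kN/bolt; interior L_c = 87 − 30 = 57, R_n = 174.96 kN/bolt. φR_n = 0.75 × (1×162 + 3×174.96) = 515.2 kN.
Tension yield (gross): A_g = 211×6 = 1266 mm². φR_n = 0.90 × 345 × 1266 = 393.1 kN.
Tension rupture (net): A_n = (211 − 1×32)×6 = 1074 mm² (U = 1.0, A_e = A_n). φR_n = 0.75 × 450 × 1074 = 362.5 kN.
Block shear: shear path 1×[65+3×87] = 1×326 mm, A_gv = 1956, A_nv = 1×(326 − 3.5×32)×6 = 1284 mm²; tension to near edge: (55 − 0.5×32)×6 = 234 mm². R_n = min(0.6×450×1284, 0.6×345×1956) + 1.0×450×234 = min(346.68, 404.89) + 105.3 = 451.98 kN. φR_n = 0.75 × 451.98 = 339.0 kN.
Governing: min(805.6, 515.2, 393.1, 362.5, 339.0) = 339.0 kN → block shear.

339.0 kN (block shear governs)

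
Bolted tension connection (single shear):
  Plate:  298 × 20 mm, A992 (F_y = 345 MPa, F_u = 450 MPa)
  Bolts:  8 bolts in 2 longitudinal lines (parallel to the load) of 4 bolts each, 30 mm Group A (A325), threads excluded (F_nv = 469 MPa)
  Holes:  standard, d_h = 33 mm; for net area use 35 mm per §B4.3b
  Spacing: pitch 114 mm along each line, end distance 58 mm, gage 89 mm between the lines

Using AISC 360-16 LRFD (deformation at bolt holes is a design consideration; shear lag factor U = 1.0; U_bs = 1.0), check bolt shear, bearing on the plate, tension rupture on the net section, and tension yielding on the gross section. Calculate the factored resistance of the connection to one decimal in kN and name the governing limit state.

Bolt shear: A_b = π(30)²/4 = 706.86 mm². φR_n = 0.75 × 469 × 706.86 × 8 × 1 = 1989.1 kN.
Bearing (20 mm plate, F_u = 450 MPa): end bolts L_c = 58 − 33/2 = 41.5, R_n = min(1.2×41.5×20×450, 2.4×30×20×450) = 448.2 kN/bolt; interior L_c = 114 − 33 = 81, R_n = 648 kN/bolt. φR_n = 0.75 × (2×448.2 + 6×648) = 3588.3 kN.
Tension rupture (net): A_n = (298 − 2×35)×20 = 4560 mm² (U = 1.0, A_e = A_n). φR_n = 0.75 × 450 × 4560 = 1539.0 kN.
Tension yield (gross): A_g = 298×20 = 5960 mm². φR_n = 0.90 × 345 × 5960 = 1850.6 kN.
Governing: min(1989.1, 3588.3, 1539.0, 1850.6) = 1539.0 kN → net-section rupture.

1539.0 kN (net-section rupture governs)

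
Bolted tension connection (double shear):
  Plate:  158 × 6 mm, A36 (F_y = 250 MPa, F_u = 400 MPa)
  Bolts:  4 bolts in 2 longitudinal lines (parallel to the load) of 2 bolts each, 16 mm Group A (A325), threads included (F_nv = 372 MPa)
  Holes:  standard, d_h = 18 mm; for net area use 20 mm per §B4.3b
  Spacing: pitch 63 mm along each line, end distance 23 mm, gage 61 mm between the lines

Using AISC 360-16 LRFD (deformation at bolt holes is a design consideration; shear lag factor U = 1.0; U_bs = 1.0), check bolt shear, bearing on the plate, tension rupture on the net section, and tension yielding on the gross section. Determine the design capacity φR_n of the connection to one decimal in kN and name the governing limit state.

Bolt shear: A_b = π(16)²/4 = 201.06 mm². φR_n = 0.75 × 372 × 201.06 × 4 × 2 = 448.8 kN.
Bearing (6 mm plate, F_u = 400 MPa): end bolts L_c = 23 − 18/2 = 14, R_n = min(1.2×14×6×400, 2.4×16×6×400) = 40.32 kN/bolt; interior L_c = 63 − 18 = 45, R_n = 92.16 kN/bolt. φR_n = 0.75 × (2×40.32 + 2×92.16) = 198.7 kN.
Tension rupture (net): A_n = (158 − 2×20)×6 = 708 mm² (U = 1.0, A_e = A_n). φR_n = 0.75 × 400 × 708 = 212.4 kN.
Tension yield (gross): A_g = 158×6 = 948 mm². φR_n = 0.90 × 250 × 948 = 213.3 kN.
Governing: min(448.8, 198.7, 212.4, 213.3) = 198.7 kN → bearing.

198.7 kN (bearing governs)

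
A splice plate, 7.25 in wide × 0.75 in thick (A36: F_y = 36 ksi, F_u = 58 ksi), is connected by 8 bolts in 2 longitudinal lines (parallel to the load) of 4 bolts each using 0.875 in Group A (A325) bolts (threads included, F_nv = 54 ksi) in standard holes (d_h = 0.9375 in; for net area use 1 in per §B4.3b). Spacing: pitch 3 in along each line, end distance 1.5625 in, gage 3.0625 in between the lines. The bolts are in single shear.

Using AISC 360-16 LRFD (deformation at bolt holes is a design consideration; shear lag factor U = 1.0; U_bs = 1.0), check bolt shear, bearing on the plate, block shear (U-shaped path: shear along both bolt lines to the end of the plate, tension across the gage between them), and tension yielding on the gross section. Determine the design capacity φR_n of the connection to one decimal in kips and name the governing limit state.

Bolt shear: A_b = π(0.875)²/4 = 0.60132 in². φR_n = 0.75 × 54 × 0.60132 × 8 × 1 = 194.8 kips.
Bearing (0.75 in plate, F_u = 58 ksi): end bolts L_c = 1.5625 − 0.9375/2 = 1.09375, R_n = min(1.2×1.09375×0.75×58, 2.4×0.875×0.75×58) = 57.094 kips/bolt; interior L_c = 3 − 0.9375 = 2.0625, R_n = 91.35 kips/bolt. φR_n = 0.75 × (2×57.094 + 6×91.35) = 496.7 kips.
Block shear: shear path 2×[1.5625+3×3] = 2×10.5625 in, A_gv = 15.844, A_nv = 2×(10.5625 − 3.5×1)×0.75 = 10.594 in²; tension across gage: (3.0625 − 1×1)×0.75 = 1.5469 in². R_n = min(0.6×58×10.594, 0.6×36×15.844) + 1.0×58×1.5469 = min(368.67, 342.23) + 89.72 = 431.95 kips. φR_n = 0.75 × 431.95 = 324.0 kips.
Tension yield (gross): A_g = 7.25×0.75 = 5.4375 in². φR_n = 0.90 × 36 × 5.4375 = 176.2 kips.
Governing: min(194.8, 496.7, 324.0, 176.2) = 176.2 kips → gross-section yield.

176.2 kips (gross-section yield governs)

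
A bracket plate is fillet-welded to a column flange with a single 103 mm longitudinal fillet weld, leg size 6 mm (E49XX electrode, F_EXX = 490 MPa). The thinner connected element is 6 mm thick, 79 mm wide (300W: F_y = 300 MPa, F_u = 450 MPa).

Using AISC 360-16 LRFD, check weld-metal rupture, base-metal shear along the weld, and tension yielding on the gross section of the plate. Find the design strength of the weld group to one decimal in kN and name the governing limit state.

Weld metal: throat = 0.707×6 = 4.242 mm, L = 103 mm. φR_n = 0.75 × 0.6 × 490 × 4.242 × 103 = 96.3 kN.
Base metal shear (6 mm plate): yield φR_n = 1.0×0.6×300×6×103 = 111.2 kN; rupture φR_n = 0.75×0.6×450×6×103 = 125.1 kN; take 111.2 kN (yield).
Tension yield (gross): A_g = 79×6 = 474 mm². φR_n = 0.90 × 300 × 474 = 128.0 kN.
Governing: min(96.3, 111.2, 128.0) = 96.3 kN → weld metal.

96.3 kN (weld metal governs)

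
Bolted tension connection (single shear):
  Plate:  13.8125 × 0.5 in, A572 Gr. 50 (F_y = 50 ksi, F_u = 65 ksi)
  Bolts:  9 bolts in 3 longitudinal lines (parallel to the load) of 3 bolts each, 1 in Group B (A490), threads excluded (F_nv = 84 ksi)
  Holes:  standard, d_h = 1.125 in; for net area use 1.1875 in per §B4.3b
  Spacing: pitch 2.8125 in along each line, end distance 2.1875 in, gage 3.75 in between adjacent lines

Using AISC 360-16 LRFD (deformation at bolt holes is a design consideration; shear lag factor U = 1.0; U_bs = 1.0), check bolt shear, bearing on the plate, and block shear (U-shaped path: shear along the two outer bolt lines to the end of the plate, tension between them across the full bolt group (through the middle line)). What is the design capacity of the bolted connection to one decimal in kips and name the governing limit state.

266.6 kips (block shear governs)

Bolt shear: A_b = π(1)²/4 = 0.7854 in². φR_n = 0.75 × 84 × 0.7854 × 9 × 1 = 445.3 kips.
Bearing (0.5 in plate, F_u = 65 ksi): end bolts L_c = 2.1875 − 1.125/2 = 1.625, R_n = min(1.2×1.625×0.5×65, 2.4×1×0.5×65) = 63.375 kips/bolt; interior L_c = 2.8125 − 1.125 = 1.6875, R_n = 65.813 kips/bolt. φR_n = 0.75 × (3×63.375 + 6×65.813) = 438.8 kips.
Block shear: shear path 2×[2.1875+2×2.8125] = 2×7.8125 in, A_gv = 7.8125, A_nv = 2×(7.8125 − 2.5×1.1875)×0.5 = 4.8438 in²; tension across gage: (7.5 − 2×1.1875)×0.5 = 2.5625 in². R_n = min(0.6×65×4.8438, 0.6×50×7.8125) + 1.0×65×2.5625 = min(188.91, 234.38) + 166.56 = 355.47 kips. φR_n = 0.75 × 355.47 = 266.6 kips.
Governing: min(445.3, 438.8, 266.6) = 266.6 kips → block shear.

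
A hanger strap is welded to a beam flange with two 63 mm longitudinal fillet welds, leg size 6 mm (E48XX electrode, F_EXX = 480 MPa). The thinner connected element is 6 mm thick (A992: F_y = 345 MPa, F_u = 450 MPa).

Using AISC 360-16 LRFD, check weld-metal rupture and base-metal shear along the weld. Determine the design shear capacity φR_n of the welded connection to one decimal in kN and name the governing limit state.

Weld metal: throat = 0.707×6 = 4.242 mm, L = 2×63 = 126 mm. φR_n = 0.75 × 0.6 × 480 × 4.242 × 126 = 115.5 kN.
Base metal shear (6 mm plate): yield φR_n = 1.0×0.6×345×6×126 = 156.5 kN; rupture φR_n = 0.75×0.6×450×6×126 = 153.1 kN; take 153.1 kN (rupture).
Governing: min(115.5, 153.1) = 115.5 kN → weld metal.

115.5 kN (weld metal governs)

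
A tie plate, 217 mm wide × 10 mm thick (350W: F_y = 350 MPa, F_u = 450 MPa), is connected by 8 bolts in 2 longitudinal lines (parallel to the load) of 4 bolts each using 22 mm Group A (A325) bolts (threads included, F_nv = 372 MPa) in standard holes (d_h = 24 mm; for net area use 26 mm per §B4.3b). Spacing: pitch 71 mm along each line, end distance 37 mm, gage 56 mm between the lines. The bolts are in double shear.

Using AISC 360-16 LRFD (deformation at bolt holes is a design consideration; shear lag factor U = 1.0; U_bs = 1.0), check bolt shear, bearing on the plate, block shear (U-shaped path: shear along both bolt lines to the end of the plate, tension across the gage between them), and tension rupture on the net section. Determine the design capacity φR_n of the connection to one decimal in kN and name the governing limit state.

556.9 kN (net-section rupture governs)

Bolt shear: A_b = π(22)²/4 = 380.13 mm². φR_n = 0.75 × 372 × 380.13 × 8 × 2 = 1696.9 kN.
Bearing (10 mm plate, F_u = 450 MPa): end bolts L_c = 37 − 24/2 = 25, R_n = min(1.2×25×10×450, 2.4×22×10×450) = 135 kN/bolt; interior L_c = 71 − 24 = 47, R_n = 237.6 kN/bolt. φR_n = 0.75 × (2×135 + 6×237.6) = 1271.7 kN.
Block shear: shear path 2×[37+3×71] = 2×250 mm, A_gv = 5000, A_nv = 2×(250 − 3.5×26)×10 = 3180 mm²; tension across gage: (56 − 1×26)×10 = 300 mm². R_n = min(0.6×450×3180, 0.6×350×5000) + 1.0×450×300 = min(858.6, 1050) + 135 = 993.6 kN. φR_n = 0.75 × 993.6 = 745.2 kN.
Tension rupture (net): A_n = (217 − 2×26)×10 = 1650 mm² (U = 1.0, A_e = A_n). φR_n = 0.75 × 450 × 1650 = 556.9 kN.
Governing: min(1696.9, 1271.7, 745.2, 556.9) = 556.9 kN → net-section rupture.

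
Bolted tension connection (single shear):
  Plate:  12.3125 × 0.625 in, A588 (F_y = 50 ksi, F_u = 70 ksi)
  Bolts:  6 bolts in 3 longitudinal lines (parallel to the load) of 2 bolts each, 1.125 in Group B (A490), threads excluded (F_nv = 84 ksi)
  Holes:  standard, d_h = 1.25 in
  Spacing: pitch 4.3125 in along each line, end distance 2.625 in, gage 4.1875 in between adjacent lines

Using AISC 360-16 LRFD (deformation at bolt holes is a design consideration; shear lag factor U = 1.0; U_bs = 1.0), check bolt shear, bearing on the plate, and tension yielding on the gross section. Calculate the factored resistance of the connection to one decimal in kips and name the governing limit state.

346.3 kips (gross-section yield governs)

Bolt shear: A_b = π(1.125)²/4 = 0.99402 in². φR_n = 0.75 × 84 × 0.99402 × 6 × 1 = 375.7 kips.
Bearing (0.625 in plate, F_u = 70 ksi): end bolts L_c = 2.625 − 1.25/2 = 2, R_n = min(1.2×2×0.625×70, 2.4×1.125×0.625×70) = 105 kips/bolt; interior L_c = 4.3125 − 1.25 = 3.0625, R_n = 118.13 kips/bolt. φR_n = 0.75 × (3×105 + 3×118.13) = 502.0 kips.
Tension yield (gross): A_g = 12.3125×0.625 = 7.6953 in². φR_n = 0.90 × 50 × 7.6953 = 346.3 kips.
Governing: min(375.7, 502.0, 346.3) = 346.3 kips → gross-section yield.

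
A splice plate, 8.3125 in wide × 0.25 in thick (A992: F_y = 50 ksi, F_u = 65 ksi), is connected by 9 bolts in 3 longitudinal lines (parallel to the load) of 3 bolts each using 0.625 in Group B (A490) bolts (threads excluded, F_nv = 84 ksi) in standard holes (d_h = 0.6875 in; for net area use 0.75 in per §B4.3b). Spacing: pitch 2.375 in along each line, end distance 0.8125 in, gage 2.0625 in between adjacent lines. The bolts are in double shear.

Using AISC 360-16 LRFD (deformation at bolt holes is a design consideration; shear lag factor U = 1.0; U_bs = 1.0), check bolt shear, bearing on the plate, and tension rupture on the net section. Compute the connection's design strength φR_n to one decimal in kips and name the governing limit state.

73.9 kips (net-section rupture governs)

Bolt shear: A_b = π(0.625)²/4 = 0.3068 in². φR_n = 0.75 × 84 × 0.3068 × 9 × 2 = 347.9 kips.
Bearing (0.25 in plate, F_u = 65 ksi): end bolts L_c = 0.8125 − 0.6875/2 = 0.46875, R_n = min(1.2×0.46875×0.25×65, 2.4×0.625×0.25×65) = 9.1406 kips/bolt; interior L_c = 2.375 − 0.6875 = 1.6875, R_n = 24.375 kips/bolt. φR_n = 0.75 × (3×9.1406 + 6×24.375) = 130.3 kips.
Tension rupture (net): A_n = (8.3125 − 3×0.75)×0.25 = 1.5156 in² (U = 1.0, A_e = A_n). φR_n = 0.75 × 65 × 1.5156 = 73.9 kips.
Governing: min(347.9, 130.3, 73.9) = 73.9 kips → net-section rupture.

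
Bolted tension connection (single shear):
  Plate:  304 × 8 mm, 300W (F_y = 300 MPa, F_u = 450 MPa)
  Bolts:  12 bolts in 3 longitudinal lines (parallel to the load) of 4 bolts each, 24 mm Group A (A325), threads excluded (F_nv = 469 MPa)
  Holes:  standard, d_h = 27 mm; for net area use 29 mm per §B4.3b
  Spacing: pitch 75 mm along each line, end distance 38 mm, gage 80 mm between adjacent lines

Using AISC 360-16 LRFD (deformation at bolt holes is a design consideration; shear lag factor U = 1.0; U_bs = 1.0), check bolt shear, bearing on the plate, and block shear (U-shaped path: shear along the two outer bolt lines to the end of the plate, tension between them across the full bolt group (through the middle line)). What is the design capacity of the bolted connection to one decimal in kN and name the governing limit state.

Bolt shear: A_b = π(24)²/4 = 452.39 mm². φR_n = 0.75 × 469 × 452.39 × 12 × 1 = 1909.5 kN.
Bearing (8 mm plate, F_u = 450 MPa): end bolts L_c = 38 − 27/2 = 24.5, R_n = min(1.2×24.5×8×450, 2.4×24×8×450) = 105.84 kN/bolt; interior L_c = 75 − 27 = 48, R_n = 207.36 kN/bolt. φR_n = 0.75 × (3×105.84 + 9×207.36) = 1637.8 kN.
Block shear: shear path 2×[38+3×75] = 2×263 mm, A_gv = 4208, A_nv = 2×(263 − 3.5×29)×8 = 2584 mm²; tension across gage: (160 − 2×29)×8 = 816 mm². R_n = min(0.6×450×2584, 0.6×300×4208) + 1.0×450×816 = min(697.68, 757.44) + 367.2 = 1064.9 kN. φR_n = 0.75 × 1064.9 = 798.7 kN.
Governing: min(1909.5, 1637.8, 798.7) = 798.7 kN → block shear.

798.7 kN (block shear governs)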